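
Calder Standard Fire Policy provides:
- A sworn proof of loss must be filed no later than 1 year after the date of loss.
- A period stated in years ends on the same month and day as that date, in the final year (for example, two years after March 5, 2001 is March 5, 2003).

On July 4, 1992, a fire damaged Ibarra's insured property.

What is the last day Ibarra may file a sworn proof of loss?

July 4, 1993

1 year after July 4, 1992 is July 4, 1993.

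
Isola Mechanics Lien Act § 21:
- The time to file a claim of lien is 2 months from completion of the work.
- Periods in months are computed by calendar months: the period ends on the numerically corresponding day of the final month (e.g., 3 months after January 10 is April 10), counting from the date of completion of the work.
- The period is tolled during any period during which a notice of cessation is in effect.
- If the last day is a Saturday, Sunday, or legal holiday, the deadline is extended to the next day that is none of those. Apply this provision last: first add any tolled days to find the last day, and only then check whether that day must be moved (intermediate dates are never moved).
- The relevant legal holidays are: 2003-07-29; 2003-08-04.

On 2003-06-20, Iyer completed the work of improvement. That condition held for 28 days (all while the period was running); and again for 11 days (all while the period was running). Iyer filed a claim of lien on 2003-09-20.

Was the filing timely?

Yes

2 months after 2003-06-20 is August 20, 2003.
Tolling adds 28 days: August 20, 2003 + 28 days = September 17, 2003.
Tolling adds 11 days: September 17, 2003 + 11 days = September 28, 2003.
September 28, 2003 is Sunday. The next qualifying day is September 29, 2003.
The deadline is September 29, 2003; the filing on September 20, 2003 is on or before that date.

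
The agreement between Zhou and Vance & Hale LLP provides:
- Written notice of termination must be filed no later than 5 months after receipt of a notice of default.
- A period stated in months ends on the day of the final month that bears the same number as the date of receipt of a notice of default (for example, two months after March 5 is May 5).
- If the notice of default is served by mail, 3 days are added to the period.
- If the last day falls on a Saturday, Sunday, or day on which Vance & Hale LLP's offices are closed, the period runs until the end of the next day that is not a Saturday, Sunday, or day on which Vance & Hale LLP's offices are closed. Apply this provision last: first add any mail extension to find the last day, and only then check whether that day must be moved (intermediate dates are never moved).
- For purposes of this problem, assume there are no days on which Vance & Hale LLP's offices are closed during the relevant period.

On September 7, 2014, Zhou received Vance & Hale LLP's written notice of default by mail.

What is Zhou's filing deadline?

February 10, 2015

5 months after September 7, 2014 is February 7, 2015.
Service was by mail, adding 3 days: February 7, 2015 + 3 days = February 10, 2015.
February 10, 2015 is a Tuesday and not a day on which Vance & Hale LLP's offices are closed, so no extension applies.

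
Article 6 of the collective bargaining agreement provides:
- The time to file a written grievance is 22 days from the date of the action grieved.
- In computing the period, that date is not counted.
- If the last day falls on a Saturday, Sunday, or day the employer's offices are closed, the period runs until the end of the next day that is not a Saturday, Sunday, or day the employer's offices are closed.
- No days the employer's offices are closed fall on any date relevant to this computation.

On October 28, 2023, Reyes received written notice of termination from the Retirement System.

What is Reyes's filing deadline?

November 20, 2023

22 days after October 28, 2023 is November 19, 2023.
November 19, 2023 is Sunday. The next qualifying day is November 20, 2023.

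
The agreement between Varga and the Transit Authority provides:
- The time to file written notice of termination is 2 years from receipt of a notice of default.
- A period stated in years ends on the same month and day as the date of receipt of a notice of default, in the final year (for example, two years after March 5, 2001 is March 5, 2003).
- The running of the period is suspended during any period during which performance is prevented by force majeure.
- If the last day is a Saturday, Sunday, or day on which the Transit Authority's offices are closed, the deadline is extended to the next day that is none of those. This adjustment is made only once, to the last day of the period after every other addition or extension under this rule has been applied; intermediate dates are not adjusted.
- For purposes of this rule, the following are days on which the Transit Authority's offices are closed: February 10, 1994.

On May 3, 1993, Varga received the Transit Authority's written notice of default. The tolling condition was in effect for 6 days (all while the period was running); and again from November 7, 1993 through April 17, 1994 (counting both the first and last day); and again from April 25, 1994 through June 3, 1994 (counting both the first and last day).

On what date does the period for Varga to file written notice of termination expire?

November 27, 1995

2 years after May 3, 1993 is May 3, 1995.
Tolling adds 6 days: May 3, 1995 + 6 days = May 9, 1995.
From November 7, 1993 through April 17, 1994 inclusive is 162 days; tolling adds 162 days: May 9, 1995 + 162 days = October 18, 1995.
From April 25, 1994 through June 3, 1994 inclusive is 40 days; tolling adds 40 days: October 18, 1995 + 40 days = November 27, 1995.
November 27, 1995 is a Monday and not a day on which the Transit Authority's offices are closed, so no extension applies.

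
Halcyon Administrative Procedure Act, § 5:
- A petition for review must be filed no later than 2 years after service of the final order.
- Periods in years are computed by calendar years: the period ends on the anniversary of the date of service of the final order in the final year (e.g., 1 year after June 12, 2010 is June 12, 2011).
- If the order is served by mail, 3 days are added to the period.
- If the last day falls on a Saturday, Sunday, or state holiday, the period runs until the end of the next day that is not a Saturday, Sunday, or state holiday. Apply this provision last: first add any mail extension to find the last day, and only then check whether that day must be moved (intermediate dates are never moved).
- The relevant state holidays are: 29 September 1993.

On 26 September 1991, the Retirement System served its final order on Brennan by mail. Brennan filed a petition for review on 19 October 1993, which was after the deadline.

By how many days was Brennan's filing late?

2 years after 26 September 1991 is September 26, 1993.
Service was by mail, adding 3 days: September 26, 1993 + 3 days = September 29, 1993.
September 29, 1993 is a listed holiday. The next qualifying day is September 30, 1993.
The deadline is September 30, 1993; from September 30, 1993 to October 19, 1993 is 19 days.

19 days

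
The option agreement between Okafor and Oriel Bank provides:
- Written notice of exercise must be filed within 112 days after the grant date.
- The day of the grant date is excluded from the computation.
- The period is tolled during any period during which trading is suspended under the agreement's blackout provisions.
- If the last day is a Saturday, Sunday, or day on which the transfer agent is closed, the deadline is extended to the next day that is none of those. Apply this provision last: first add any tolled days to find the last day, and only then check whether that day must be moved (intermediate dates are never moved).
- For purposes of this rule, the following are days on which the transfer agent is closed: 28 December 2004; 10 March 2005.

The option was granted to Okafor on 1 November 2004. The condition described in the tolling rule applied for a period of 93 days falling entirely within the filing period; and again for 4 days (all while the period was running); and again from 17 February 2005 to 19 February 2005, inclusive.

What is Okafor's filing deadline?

June 1, 2005

112 days after 1 November 2004 is February 21, 2005.
Tolling adds 93 days: February 21, 2005 + 93 days = May 25, 2005.
Tolling adds 4 days: May 25, 2005 + 4 days = May 29, 2005.
From February 17, 2005 through February 19, 2005 inclusive is 3 days; tolling adds 3 days: May 29, 2005 + 3 days = June 1, 2005.
June 1, 2005 is a Wednesday and not a day on which the transfer agent is closed, so no extension applies.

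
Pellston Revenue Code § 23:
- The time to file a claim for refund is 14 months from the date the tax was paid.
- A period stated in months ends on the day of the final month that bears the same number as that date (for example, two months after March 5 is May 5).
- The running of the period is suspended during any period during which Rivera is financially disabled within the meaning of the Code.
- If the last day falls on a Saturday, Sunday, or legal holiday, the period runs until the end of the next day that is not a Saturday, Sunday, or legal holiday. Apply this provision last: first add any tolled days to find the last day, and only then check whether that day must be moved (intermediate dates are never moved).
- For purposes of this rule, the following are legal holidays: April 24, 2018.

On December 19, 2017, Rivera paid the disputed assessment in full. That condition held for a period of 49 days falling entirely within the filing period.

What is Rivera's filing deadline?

14 months after December 19, 2017 is February 19, 2019.
Tolling adds 49 days: February 19, 2019 + 49 days = April 9, 2019.
April 9, 2019 is a Tuesday and not a legal holiday, so no extension applies.

April 9, 2019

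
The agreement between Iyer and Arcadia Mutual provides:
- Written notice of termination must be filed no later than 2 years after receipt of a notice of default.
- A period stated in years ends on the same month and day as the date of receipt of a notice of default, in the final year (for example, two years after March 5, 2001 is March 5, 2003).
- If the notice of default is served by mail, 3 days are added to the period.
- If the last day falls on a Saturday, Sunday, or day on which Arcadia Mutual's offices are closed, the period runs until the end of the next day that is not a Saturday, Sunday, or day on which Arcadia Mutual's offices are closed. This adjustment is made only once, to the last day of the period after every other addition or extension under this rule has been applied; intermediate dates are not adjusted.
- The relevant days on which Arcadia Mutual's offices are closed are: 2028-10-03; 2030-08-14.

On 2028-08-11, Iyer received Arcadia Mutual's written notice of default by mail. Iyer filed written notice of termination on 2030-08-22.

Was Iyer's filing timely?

2 years after 2028-08-11 is August 11, 2030.
Service was by mail, adding 3 days: August 11, 2030 + 3 days = August 14, 2030.
August 14, 2030 is a listed holiday. The next qualifying day is August 15, 2030.
The deadline is August 15, 2030; the filing on August 22, 2030 is after that date.

No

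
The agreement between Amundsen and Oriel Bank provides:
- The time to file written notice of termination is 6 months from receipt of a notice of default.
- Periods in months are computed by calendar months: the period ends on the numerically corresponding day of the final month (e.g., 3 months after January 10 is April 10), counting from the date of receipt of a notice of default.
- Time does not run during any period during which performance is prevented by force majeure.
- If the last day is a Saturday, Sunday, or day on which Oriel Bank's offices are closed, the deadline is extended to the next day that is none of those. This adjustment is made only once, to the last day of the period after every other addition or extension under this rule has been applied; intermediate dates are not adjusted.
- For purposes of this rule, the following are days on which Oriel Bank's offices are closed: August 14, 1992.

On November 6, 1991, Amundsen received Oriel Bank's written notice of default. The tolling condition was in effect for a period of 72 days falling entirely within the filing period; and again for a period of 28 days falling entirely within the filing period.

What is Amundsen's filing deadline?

August 17, 1992

6 months after November 6, 1991 is May 6, 1992.
Tolling adds 72 days: May 6, 1992 + 72 days = July 17, 1992.
Tolling adds 28 days: July 17, 1992 + 28 days = August 14, 1992.
August 14, 1992 is a listed holiday; August 15, 1992 is Saturday; August 16, 1992 is Sunday. The next qualifying day is August 17, 1992.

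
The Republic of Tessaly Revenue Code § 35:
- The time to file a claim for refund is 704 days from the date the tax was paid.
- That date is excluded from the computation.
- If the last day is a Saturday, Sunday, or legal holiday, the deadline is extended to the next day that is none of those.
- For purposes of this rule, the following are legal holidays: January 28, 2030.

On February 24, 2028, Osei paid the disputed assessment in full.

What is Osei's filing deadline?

704 days after February 24, 2028 is January 28, 2030.
January 28, 2030 is a listed holiday. The next qualifying day is January 29, 2030.

January 29, 2030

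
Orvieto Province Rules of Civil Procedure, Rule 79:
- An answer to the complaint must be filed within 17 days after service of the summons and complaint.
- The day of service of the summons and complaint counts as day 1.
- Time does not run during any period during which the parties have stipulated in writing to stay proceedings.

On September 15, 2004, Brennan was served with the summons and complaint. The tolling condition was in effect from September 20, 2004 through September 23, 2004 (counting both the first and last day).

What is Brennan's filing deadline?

Counting September 15, 2004 as day 1, day 17 is October 1, 2004.
From September 20, 2004 through September 23, 2004 inclusive is 4 days; tolling adds 4 days: October 1, 2004 + 4 days = October 5, 2004.

October 5, 2004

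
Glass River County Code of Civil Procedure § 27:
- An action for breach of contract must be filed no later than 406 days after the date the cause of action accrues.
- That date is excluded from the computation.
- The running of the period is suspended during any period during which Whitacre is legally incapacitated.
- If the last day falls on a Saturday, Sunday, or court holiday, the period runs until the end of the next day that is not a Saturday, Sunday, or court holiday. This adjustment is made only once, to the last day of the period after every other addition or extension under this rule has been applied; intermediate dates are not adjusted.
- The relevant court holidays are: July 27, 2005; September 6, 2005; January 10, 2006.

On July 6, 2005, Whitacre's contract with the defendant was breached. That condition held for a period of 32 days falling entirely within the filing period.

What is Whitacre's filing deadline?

September 18, 2006

406 days after July 6, 2005 is August 16, 2006.
Tolling adds 32 days: August 16, 2006 + 32 days = September 17, 2006.
September 17, 2006 is Sunday. The next qualifying day is September 18, 2006.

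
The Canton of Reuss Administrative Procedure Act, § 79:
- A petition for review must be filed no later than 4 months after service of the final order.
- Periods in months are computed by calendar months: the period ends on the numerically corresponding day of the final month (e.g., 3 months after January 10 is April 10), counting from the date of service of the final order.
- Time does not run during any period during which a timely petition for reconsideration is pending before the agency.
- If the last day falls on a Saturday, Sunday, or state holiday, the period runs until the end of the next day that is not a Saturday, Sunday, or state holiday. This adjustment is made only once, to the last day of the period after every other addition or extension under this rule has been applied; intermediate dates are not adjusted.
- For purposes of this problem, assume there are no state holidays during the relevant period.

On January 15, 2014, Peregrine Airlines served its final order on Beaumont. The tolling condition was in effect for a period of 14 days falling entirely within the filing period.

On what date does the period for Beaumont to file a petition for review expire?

4 months after January 15, 2014 is May 15, 2014.
Tolling adds 14 days: May 15, 2014 + 14 days = May 29, 2014.
May 29, 2014 is a Thursday and not a state holiday, so no extension applies.

May 29, 2014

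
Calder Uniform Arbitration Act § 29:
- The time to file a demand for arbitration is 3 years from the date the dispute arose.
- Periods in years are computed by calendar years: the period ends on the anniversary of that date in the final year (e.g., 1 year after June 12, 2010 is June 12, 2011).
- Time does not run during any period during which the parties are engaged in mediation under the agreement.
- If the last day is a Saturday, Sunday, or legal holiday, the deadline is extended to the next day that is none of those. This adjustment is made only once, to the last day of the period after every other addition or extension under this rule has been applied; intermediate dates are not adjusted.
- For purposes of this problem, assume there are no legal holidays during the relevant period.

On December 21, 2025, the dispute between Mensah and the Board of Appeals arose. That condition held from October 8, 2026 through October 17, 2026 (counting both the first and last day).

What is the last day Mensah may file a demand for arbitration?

January 1, 2029

3 years after December 21, 2025 is December 21, 2028.
From October 8, 2026 through October 17, 2026 inclusive is 10 days; tolling adds 10 days: December 21, 2028 + 10 days = December 31, 2028.
December 31, 2028 is Sunday. The next qualifying day is January 1, 2029.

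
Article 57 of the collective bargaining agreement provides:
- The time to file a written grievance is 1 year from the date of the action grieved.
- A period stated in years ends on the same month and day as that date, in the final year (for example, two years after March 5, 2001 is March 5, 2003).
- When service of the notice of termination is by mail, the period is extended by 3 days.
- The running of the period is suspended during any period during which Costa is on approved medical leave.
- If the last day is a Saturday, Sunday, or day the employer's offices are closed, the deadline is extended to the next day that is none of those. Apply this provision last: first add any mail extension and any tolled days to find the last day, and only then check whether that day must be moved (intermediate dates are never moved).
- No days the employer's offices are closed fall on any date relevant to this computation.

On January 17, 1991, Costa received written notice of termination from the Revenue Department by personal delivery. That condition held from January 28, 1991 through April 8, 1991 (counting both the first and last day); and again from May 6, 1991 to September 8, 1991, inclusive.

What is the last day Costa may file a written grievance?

August 3, 1992

1 year after January 17, 1991 is January 17, 1992.
Service was not by mail, so no mail extension applies.
From January 28, 1991 through April 8, 1991 inclusive is 71 days; tolling adds 71 days: January 17, 1992 + 71 days = March 28, 1992.
From May 6, 1991 through September 8, 1991 inclusive is 126 days; tolling adds 126 days: March 28, 1992 + 126 days = August 1, 1992.
August 1, 1992 is Saturday; August 2, 1992 is Sunday. The next qualifying day is August 3, 1992.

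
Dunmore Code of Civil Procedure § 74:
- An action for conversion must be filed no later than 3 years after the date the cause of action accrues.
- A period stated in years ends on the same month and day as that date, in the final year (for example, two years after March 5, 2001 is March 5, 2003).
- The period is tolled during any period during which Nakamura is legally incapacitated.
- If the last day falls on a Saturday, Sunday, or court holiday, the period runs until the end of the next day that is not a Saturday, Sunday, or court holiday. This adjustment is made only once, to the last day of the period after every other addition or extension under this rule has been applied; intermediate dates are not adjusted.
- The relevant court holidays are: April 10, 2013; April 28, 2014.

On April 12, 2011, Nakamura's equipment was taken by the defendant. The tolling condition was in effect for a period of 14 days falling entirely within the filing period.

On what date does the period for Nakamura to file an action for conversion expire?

April 29, 2014

3 years after April 12, 2011 is April 12, 2014.
Tolling adds 14 days: April 12, 2014 + 14 days = April 26, 2014.
April 26, 2014 is Saturday; April 27, 2014 is Sunday; April 28, 2014 is a listed holiday. The next qualifying day is April 29, 2014.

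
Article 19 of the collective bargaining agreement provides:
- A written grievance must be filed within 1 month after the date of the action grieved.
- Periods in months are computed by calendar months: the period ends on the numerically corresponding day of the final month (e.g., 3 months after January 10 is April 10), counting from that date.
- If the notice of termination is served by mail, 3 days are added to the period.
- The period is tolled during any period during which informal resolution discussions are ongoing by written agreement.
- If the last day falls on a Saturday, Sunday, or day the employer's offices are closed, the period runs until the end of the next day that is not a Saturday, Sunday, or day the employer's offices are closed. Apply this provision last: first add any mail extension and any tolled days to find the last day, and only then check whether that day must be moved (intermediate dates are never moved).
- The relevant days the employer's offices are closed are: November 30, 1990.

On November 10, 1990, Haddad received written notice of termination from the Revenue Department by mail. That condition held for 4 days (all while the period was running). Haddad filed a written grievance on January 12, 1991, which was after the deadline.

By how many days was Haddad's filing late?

1 month after November 10, 1990 is December 10, 1990.
Service was by mail, adding 3 days: December 10, 1990 + 3 days = December 13, 1990.
Tolling adds 4 days: December 13, 1990 + 4 days = December 17, 1990.
December 17, 1990 is a Monday and not a day the employer's offices are closed, so no extension applies.
The deadline is December 17, 1990; from December 17, 1990 to January 12, 1991 is 26 days.

26 days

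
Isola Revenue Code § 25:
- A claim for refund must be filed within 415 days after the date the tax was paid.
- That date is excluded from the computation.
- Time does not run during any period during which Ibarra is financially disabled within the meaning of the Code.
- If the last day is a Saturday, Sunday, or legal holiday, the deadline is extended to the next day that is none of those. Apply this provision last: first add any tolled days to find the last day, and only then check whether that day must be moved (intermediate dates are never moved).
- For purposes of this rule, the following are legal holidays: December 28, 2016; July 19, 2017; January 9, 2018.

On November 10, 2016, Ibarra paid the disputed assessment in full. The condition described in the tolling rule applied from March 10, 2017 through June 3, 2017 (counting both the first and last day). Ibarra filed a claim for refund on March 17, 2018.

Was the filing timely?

415 days after November 10, 2016 is December 30, 2017.
From March 10, 2017 through June 3, 2017 inclusive is 86 days; tolling adds 86 days: December 30, 2017 + 86 days = March 26, 2018.
March 26, 2018 is a Monday and not a legal holiday, so no extension applies.
The deadline is March 26, 2018; the filing on March 17, 2018 is on or before that date.

Yes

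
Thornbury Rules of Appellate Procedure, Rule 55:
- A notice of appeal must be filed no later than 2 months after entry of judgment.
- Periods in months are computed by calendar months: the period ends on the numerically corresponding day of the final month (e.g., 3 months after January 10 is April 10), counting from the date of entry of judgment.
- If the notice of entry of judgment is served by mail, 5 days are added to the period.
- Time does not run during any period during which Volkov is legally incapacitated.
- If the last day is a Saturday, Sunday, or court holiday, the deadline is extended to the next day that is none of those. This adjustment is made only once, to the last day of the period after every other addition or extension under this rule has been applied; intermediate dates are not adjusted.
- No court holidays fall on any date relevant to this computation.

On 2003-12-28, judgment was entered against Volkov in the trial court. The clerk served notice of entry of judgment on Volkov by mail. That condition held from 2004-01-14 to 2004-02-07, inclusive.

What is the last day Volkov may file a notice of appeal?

2 months after 2003-12-28 is February 28, 2004.
Service was by mail, adding 5 days: February 28, 2004 + 5 days = March 4, 2004.
From January 14, 2004 through February 7, 2004 inclusive is 25 days; tolling adds 25 days: March 4, 2004 + 25 days = March 29, 2004.
March 29, 2004 is a Monday and not a court holiday, so no extension applies.

March 29, 2004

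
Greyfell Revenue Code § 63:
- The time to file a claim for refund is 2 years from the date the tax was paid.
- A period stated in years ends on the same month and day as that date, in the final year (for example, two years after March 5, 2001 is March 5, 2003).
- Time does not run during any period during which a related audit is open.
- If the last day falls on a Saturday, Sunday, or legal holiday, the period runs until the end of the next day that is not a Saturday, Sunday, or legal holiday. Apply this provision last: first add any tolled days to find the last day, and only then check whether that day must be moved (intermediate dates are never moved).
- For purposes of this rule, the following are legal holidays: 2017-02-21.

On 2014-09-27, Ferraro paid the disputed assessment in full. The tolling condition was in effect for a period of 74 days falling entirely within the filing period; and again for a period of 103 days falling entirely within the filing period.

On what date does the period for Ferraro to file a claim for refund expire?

2 years after 2014-09-27 is September 27, 2016.
Tolling adds 74 days: September 27, 2016 + 74 days = December 10, 2016.
Tolling adds 103 days: December 10, 2016 + 103 days = March 23, 2017.
March 23, 2017 is a Thursday and not a legal holiday, so no extension applies.

March 23, 2017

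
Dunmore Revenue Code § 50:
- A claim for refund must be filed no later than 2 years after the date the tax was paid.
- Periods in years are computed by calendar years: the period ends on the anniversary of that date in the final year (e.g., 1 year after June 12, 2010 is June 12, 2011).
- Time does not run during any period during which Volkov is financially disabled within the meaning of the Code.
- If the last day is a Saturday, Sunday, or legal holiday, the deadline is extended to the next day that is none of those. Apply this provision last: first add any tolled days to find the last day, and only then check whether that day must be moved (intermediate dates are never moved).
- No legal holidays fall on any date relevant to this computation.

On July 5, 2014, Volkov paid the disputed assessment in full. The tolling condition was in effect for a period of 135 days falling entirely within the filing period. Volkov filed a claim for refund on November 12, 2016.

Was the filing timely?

Yes

2 years after July 5, 2014 is July 5, 2016.
Tolling adds 135 days: July 5, 2016 + 135 days = November 17, 2016.
November 17, 2016 is a Thursday and not a legal holiday, so no extension applies.
The deadline is November 17, 2016; the filing on November 12, 2016 is on or before that date.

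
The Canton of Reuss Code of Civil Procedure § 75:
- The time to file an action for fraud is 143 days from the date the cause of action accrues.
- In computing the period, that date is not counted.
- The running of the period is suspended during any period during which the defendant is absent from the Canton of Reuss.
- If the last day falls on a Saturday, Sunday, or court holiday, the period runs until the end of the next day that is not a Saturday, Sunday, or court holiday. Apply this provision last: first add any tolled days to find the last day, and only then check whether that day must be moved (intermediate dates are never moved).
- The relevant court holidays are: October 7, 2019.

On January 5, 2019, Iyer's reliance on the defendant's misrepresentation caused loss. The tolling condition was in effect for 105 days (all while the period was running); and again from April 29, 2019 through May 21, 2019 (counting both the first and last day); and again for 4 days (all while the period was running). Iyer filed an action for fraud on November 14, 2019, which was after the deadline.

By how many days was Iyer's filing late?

37 days

143 days after January 5, 2019 is May 28, 2019.
Tolling adds 105 days: May 28, 2019 + 105 days = September 10, 2019.
From April 29, 2019 through May 21, 2019 inclusive is 23 days; tolling adds 23 days: September 10, 2019 + 23 days = October 3, 2019.
Tolling adds 4 days: October 3, 2019 + 4 days = October 7, 2019.
October 7, 2019 is a listed holiday. The next qualifying day is October 8, 2019.
The deadline is October 8, 2019; from October 8, 2019 to November 14, 2019 is 37 days.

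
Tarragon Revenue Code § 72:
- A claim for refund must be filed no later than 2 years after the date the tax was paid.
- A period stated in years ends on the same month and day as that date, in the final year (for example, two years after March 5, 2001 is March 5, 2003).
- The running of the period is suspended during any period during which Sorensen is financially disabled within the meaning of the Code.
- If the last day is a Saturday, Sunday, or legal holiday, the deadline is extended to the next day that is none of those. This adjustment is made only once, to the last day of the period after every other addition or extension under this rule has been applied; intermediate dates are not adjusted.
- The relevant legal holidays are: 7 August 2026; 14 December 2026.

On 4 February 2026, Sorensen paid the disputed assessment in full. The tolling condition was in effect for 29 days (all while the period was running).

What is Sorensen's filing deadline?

2 years after 4 February 2026 is February 4, 2028.
Tolling adds 29 days: February 4, 2028 + 29 days = March 4, 2028.
March 4, 2028 is Saturday; March 5, 2028 is Sunday. The next qualifying day is March 6, 2028.

March 6, 2028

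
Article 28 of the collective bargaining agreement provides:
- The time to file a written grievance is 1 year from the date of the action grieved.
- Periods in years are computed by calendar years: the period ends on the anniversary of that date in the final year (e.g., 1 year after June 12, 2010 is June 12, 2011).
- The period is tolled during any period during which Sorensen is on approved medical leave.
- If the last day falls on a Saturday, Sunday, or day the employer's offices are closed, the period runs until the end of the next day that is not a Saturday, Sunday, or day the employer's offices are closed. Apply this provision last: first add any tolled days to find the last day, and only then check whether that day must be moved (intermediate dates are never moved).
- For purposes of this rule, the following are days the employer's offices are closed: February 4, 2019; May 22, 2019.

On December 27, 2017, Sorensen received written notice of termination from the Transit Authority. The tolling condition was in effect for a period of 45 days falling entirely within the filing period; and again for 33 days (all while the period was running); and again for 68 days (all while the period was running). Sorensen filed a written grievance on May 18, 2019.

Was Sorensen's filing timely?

Yes

1 year after December 27, 2017 is December 27, 2018.
Tolling adds 45 days: December 27, 2018 + 45 days = February 10, 2019.
Tolling adds 33 days: February 10, 2019 + 33 days = March 15, 2019.
Tolling adds 68 days: March 15, 2019 + 68 days = May 22, 2019.
May 22, 2019 is a listed holiday. The next qualifying day is May 23, 2019.
The deadline is May 23, 2019; the filing on May 18, 2019 is on or before that date.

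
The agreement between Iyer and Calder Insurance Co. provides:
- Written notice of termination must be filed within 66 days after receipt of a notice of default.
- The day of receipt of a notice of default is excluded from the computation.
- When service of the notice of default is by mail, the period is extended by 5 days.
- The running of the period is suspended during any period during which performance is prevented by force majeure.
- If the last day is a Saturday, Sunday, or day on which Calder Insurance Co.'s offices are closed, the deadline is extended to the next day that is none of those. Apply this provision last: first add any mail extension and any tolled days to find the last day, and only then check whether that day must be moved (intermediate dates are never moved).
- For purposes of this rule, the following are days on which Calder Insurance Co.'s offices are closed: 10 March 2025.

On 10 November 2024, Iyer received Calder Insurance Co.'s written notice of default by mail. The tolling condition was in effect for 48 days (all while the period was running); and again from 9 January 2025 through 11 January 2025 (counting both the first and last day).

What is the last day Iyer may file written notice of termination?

March 12, 2025

66 days after 10 November 2024 is January 15, 2025.
Service was by mail, adding 5 days: January 15, 2025 + 5 days = January 20, 2025.
Tolling adds 48 days: January 20, 2025 + 48 days = March 9, 2025.
From January 9, 2025 through January 11, 2025 inclusive is 3 days; tolling adds 3 days: March 9, 2025 + 3 days = March 12, 2025.
March 12, 2025 is a Wednesday and not a day on which Calder Insurance Co.'s offices are closed, so no extension applies.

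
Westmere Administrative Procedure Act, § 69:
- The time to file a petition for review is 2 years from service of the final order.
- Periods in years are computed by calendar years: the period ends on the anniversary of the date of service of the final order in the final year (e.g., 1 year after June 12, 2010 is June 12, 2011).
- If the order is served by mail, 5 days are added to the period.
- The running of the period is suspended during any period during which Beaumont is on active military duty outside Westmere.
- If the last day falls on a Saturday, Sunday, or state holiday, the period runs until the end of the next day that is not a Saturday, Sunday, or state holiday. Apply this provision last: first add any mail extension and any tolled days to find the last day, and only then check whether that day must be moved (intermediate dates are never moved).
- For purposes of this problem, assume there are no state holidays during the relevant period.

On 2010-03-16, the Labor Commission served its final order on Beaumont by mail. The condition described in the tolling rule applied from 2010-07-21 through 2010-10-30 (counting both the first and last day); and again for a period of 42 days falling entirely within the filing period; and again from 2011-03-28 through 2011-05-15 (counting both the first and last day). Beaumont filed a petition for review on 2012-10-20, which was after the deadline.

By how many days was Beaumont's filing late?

2 years after 2010-03-16 is March 16, 2012.
Service was by mail, adding 5 days: March 16, 2012 + 5 days = March 21, 2012.
From July 21, 2010 through October 30, 2010 inclusive is 102 days; tolling adds 102 days: March 21, 2012 + 102 days = July 1, 2012.
Tolling adds 42 days: July 1, 2012 + 42 days = August 12, 2012.
From March 28, 2011 through May 15, 2011 inclusive is 49 days; tolling adds 49 days: August 12, 2012 + 49 days = September 30, 2012.
September 30, 2012 is Sunday. The next qualifying day is October 1, 2012.
The deadline is October 1, 2012; from October 1, 2012 to October 20, 2012 is 19 days.

19 days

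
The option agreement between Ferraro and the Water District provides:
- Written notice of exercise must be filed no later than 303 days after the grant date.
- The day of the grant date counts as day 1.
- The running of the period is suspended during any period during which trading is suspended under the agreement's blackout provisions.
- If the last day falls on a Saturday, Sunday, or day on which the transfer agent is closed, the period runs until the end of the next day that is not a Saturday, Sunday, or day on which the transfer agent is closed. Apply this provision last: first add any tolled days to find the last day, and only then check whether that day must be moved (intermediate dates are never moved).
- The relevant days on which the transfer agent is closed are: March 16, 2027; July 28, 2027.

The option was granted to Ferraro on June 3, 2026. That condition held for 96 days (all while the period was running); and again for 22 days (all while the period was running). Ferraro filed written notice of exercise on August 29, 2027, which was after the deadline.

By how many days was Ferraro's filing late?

Counting June 3, 2026 as day 1, day 303 is April 1, 2027.
Tolling adds 96 days: April 1, 2027 + 96 days = July 6, 2027.
Tolling adds 22 days: July 6, 2027 + 22 days = July 28, 2027.
July 28, 2027 is a listed holiday. The next qualifying day is July 29, 2027.
The deadline is July 29, 2027; from July 29, 2027 to August 29, 2027 is 31 days.

31 days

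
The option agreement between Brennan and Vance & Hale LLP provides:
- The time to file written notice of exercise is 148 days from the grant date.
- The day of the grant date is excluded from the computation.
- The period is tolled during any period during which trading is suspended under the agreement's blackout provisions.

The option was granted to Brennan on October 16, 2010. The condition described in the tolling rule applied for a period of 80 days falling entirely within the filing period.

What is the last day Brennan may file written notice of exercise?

148 days after October 16, 2010 is March 13, 2011.
Tolling adds 80 days: March 13, 2011 + 80 days = June 1, 2011.

June 1, 2011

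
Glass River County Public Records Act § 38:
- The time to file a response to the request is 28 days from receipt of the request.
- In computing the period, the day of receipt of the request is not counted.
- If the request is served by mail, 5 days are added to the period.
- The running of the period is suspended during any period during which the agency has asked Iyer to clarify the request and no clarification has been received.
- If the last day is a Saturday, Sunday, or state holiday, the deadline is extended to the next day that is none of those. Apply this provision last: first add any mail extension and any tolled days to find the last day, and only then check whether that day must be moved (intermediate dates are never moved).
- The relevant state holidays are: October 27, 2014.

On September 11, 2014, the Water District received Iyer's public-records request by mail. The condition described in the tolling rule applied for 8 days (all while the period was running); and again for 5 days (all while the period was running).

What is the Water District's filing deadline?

28 days after September 11, 2014 is October 9, 2014.
Service was by mail, adding 5 days: October 9, 2014 + 5 days = October 14, 2014.
Tolling adds 8 days: October 14, 2014 + 8 days = October 22, 2014.
Tolling adds 5 days: October 22, 2014 + 5 days = October 27, 2014.
October 27, 2014 is a listed holiday. The next qualifying day is October 28, 2014.

October 28, 2014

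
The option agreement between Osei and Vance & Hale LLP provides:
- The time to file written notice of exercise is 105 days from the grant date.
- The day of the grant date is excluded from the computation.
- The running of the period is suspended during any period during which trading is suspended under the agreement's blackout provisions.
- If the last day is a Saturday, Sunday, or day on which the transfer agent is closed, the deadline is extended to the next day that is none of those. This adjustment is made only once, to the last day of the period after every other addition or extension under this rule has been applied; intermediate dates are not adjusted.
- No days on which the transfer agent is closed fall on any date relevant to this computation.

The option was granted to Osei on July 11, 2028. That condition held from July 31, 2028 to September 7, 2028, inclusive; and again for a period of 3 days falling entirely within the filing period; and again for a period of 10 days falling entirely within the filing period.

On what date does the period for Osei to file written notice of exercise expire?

105 days after July 11, 2028 is October 24, 2028.
From July 31, 2028 through September 7, 2028 inclusive is 39 days; tolling adds 39 days: October 24, 2028 + 39 days = December 2, 2028.
Tolling adds 3 days: December 2, 2028 + 3 days = December 5, 2028.
Tolling adds 10 days: December 5, 2028 + 10 days = December 15, 2028.
December 15, 2028 is a Friday and not a day on which the transfer agent is closed, so no extension applies.

December 15, 2028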